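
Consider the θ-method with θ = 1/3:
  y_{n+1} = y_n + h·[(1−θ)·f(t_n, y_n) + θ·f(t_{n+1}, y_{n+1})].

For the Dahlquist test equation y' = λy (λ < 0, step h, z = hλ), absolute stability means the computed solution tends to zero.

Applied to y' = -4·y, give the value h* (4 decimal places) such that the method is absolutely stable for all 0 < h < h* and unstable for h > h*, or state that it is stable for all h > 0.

(-6.0000,0); λ=-4 ⇒ h* = (6)/4 = 1.5000.

Test eqn y'=λy, z=hλ:
  y_{n+1} = y_n + z·[2/3·y_n + 1/3·y_{n+1}] ⇒ (1 − 1/3z)y_{n+1} = (1 + 2/3z)y_n
  ⇒ R(z) = (1 + 2/3z)/(1 − 1/3z).

Need |R(x)|<1, x<0.
x=-1.18: |R|=0.1531
R=−1: 1+2/3x = −1+1/3x ⇒ -1/3x=2 ⇒ x=2/(-1/3)=-6.0000
Confirm numerically:
  x=-3.946: |R|=0.70429 <1
  x=-3.652: |R|=0.64702 <1
  x=-3.135: |R|=0.53301 <1
  x=-6.273: |R|=1.02944 >1
  x=-6.257: |R|=1.02776 >1
Interval (-6.0000, 0).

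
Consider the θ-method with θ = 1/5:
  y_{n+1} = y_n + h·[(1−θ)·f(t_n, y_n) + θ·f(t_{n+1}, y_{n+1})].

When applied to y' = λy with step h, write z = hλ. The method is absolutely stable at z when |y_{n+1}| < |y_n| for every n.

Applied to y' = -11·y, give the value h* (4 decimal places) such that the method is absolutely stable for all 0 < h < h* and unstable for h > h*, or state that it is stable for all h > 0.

(-3.3333,0); λ=-11 ⇒ h* = (10/3)/11 = 0.3030.

Set f=λy, z=hλ:
  y_{n+1} = y_n + z·[4/5·y_n + 1/5·y_{n+1}] ⇒ (1 − 1/5z)y_{n+1} = (1 + 4/5z)y_n
  R(z) = (1 + 4/5z)/(1 − 1/5z).

Solve |R(x)|<1 on ℝ⁻.
x=-1.3: |R|=0.0317
R=−1: 1+4/5x = −1+1/5x ⇒ -3/5x=2 ⇒ x=2/(-3/5)=-3.3333
Confirm numerically:
  x=-2.874: |R|=0.82499 <1
  x=-2.068: |R|=0.46293 <1
  x=-1.970: |R|=0.41320 <1
  x=-3.794: |R|=1.15715 >1
  x=-3.667: |R|=1.11550 >1
  x=-3.641: |R|=1.10682 >1
So |R|<1 on (-3.3333, 0).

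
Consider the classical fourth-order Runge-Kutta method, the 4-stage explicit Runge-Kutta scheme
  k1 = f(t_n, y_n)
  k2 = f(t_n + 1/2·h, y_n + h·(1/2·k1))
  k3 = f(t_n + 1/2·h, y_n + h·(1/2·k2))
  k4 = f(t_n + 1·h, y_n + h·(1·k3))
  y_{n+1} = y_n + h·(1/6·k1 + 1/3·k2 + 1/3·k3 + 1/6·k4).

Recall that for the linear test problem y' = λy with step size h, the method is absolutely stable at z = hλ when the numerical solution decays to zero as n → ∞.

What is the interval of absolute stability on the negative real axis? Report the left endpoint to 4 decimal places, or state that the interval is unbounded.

(-2.7853, 0).

Set f=λy, z=hλ:
  order 4, 4-stage ⇒ R(z)=1+z+z^2/2+z^3/6+z^4/24
  (e.g. R(-0.32)=0.72618, |R|=0.72618)

Find x<0 with |R(x)|<1.
x=-0.32: |R|=0.7262
|R(-2.24)|=0.4446 |R(-0.66)|=0.5178 |R(-0.62)|=0.5386
Bisect:
  x_lo=-3.1801 |R|=1.7777  x_hi=-0.2802 |R|=0.7557
  mid=-1.73012 |R|=0.27674 →hi
  mid=-2.45510 |R|=0.60609 →hi
  mid=-2.81759 |R|=1.04980 →lo
  mid=-2.63635 |R|=0.79770 →hi
  mid=-2.72697 |R|=0.91557 →hi
  mid=-2.77228 |R|=0.98056 →hi
  mid=-2.79494 |R|=1.01464 →lo
  mid=-2.78361 |R|=0.99746 →hi
  mid=-2.78927 |R|=1.00602 →lo
  ...
  [-2.78538,-2.78520] ⇒ x*=-2.7853
Interval (-2.7853, 0).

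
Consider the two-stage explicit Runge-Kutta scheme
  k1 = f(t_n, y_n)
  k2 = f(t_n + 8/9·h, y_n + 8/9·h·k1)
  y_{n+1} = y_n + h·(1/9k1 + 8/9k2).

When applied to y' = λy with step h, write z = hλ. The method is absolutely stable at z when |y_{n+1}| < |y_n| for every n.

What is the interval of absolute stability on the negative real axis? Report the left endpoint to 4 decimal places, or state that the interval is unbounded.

(-1.2656, 0).

Test eqn y'=λy, z=hλ:
  k1=λy_n ⇒ h·k1=z·y_n;  k2=λ(1+8/9z)y_n ⇒ h·k2=z(1+8/9z)y_n
  y_{n+1}/y_n = 1 + 1/9z + 8/9z(1+8/9z) = 1 + z + 64/81z²
  R(z) = 1 + z + 64/81z².

Find x<0 with |R(x)|<1.
x=-0.94: |R|=0.7582
R=1: x+64/81x²=0 ⇒ x=−81/64=-1.2656; min R=1−1/(4·64/81)=0.6836>−1
Confirm numerically:
  x=-1.165: |R|=0.90738 <1
  x=-0.921: |R|=0.74922 <1
  x=-0.690: |R|=0.68618 <1
  x=-0.516: |R|=0.69438 <1
  x=-1.817: |R|=1.79158 >1
  x=-1.517: |R|=1.30130 >1
  x=-1.394: |R|=1.14140 >1
Stable set (-1.2656, 0).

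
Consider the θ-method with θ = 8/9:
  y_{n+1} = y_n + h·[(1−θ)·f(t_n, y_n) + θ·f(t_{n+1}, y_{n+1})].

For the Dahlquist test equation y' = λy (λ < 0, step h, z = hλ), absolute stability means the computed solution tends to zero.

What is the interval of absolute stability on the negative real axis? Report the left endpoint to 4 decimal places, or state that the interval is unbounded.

Test eqn y'=λy, z=hλ:
  y_{n+1} = y_n + z·[1/9·y_n + 8/9·y_{n+1}] ⇒ (1 − 8/9z)y_{n+1} = (1 + 1/9z)y_n
  ⇒ R(z) = (1 + 1/9z)/(1 − 8/9z).

Need |R(x)|<1, x<0.
x=-1.03: |R|=0.4623
x=-2: |R|=0.2800
x=-10: |R|=0.0112
x=-100: |R|=0.1125
θ=8/9≥1/2 ⇒ |1+1/9x|<|1−8/9x| ∀x<0 ⇒ unbounded interval.

interval (−∞, 0).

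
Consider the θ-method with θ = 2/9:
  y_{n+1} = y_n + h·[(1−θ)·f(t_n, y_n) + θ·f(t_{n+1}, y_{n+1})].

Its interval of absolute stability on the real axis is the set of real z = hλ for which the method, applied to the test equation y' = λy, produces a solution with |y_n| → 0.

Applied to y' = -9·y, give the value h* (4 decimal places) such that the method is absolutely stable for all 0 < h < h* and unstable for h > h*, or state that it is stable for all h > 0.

Set f=λy, z=hλ:
  y_{n+1} = y_n + z·[7/9·y_n + 2/9·y_{n+1}] ⇒ (1 − 2/9z)y_{n+1} = (1 + 7/9z)y_n
  Hence R(z) = (1 + 7/9z)/(1 − 2/9z).

Need |R(x)|<1, x<0.
x=-0.57: |R|=0.4941
R=−1: 1+7/9x = −1+2/9x ⇒ -5/9x=2 ⇒ x=2/(-5/9)=-3.6000
Confirm numerically:
  x=-3.089: |R|=0.83166 <1
  x=-1.827: |R|=0.29943 <1
  x=-1.792: |R|=0.28163 <1
  x=-3.916: |R|=1.09387 >1
  x=-3.913: |R|=1.09301 >1
  x=-3.722: |R|=1.03710 >1
Interval (-3.6000, 0).

(-3.6000,0); λ=-9 ⇒ h* = (18/5)/9 = 0.4000.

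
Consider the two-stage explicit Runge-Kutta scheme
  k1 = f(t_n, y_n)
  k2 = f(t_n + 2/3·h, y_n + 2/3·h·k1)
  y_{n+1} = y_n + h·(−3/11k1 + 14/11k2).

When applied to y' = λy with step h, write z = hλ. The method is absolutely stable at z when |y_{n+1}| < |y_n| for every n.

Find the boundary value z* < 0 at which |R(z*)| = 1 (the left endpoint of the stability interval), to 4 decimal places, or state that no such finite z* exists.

left endpoint -1.1786.

Set f=λy, z=hλ:
  k1=λy_n ⇒ h·k1=z·y_n;  k2=λ(1+2/3z)y_n ⇒ h·k2=z(1+2/3z)y_n
  y_{n+1}/y_n = 1 − 3/11z + 14/11z(1+2/3z) = 1 + z + 28/33z²
  ⇒ R(z) = 1 + z + 28/33z².

Boundary: |R(x)|=1, x<0.
x=-1.36: |R|=1.2094
R=1: x+28/33x²=0 ⇒ x=−33/28=-1.1786; min R=1−1/(4·28/33)=0.7054>−1
Confirm numerically:
  x=-1.106: |R|=0.93190 <1
  x=-1.034: |R|=0.87316 <1
  x=-0.775: |R|=0.73462 <1
  x=-1.750: |R|=1.84848 >1
  x=-1.636: |R|=1.63497 >1
So |R|<1 on (-1.1786, 0).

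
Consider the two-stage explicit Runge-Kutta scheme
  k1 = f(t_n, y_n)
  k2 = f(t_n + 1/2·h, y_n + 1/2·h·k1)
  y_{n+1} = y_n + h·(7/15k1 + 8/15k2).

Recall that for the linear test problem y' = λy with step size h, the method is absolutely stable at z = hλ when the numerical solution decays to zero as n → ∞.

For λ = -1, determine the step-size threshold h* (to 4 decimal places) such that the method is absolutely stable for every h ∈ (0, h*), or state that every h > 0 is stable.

(-3.7500,0); λ=-1 ⇒ h* = (15/4)/1 = 3.7500.

Test eqn y'=λy, z=hλ:
  k1=λy_n ⇒ h·k1=z·y_n;  k2=λ(1+1/2z)y_n ⇒ h·k2=z(1+1/2z)y_n
  y_{n+1}/y_n = 1 + 7/15z + 8/15z(1+1/2z) = 1 + z + 4/15z²
  R(z) = 1 + z + 4/15z².

Boundary: |R(x)|=1, x<0.
x=-1.64: |R|=0.0772
R=1: x+4/15x²=0 ⇒ x=−15/4=-3.7500; min R=1−1/(4·4/15)=0.0625>−1
Confirm numerically:
  x=-3.407: |R|=0.68837 <1
  x=-2.901: |R|=0.34321 <1
  x=-2.873: |R|=0.32810 <1
  x=-2.635: |R|=0.21653 <1
  x=-4.213: |R|=1.52017 >1
  x=-4.056: |R|=1.33097 >1
Stable set (-3.7500, 0).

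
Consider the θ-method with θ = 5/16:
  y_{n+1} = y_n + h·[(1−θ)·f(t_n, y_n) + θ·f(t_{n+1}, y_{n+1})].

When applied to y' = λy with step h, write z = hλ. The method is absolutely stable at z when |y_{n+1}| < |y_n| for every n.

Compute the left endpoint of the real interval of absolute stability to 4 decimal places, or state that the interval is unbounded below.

Set f=λy, z=hλ:
  y_{n+1} = y_n + z·[11/16·y_n + 5/16·y_{n+1}] ⇒ (1 − 5/16z)y_{n+1} = (1 + 11/16z)y_n
  R(z) = (1 + 11/16z)/(1 − 5/16z).

Solve |R(x)|<1 on ℝ⁻.
x=-1.22: |R|=0.1167
R=−1: 1+11/16x = −1+5/16x ⇒ -3/8x=2 ⇒ x=2/(-3/8)=-5.3333
Confirm numerically:
  x=-4.271: |R|=0.82937 <1
  x=-3.532: |R|=0.67891 <1
  x=-3.449: |R|=0.65992 <1
  x=-2.568: |R|=0.42469 <1
  x=-5.627: |R|=1.03992 >1
  x=-5.607: |R|=1.03729 >1
Interval (-5.3333, 0).

left endpoint -5.3333.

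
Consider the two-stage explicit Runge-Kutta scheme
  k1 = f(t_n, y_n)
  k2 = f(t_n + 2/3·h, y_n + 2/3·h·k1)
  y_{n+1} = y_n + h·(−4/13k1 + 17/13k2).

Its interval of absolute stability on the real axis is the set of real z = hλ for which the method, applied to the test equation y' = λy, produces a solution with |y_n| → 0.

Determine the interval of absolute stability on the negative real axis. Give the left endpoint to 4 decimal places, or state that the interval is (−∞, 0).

Set f=λy, z=hλ:
  k1=λy_n ⇒ h·k1=z·y_n;  k2=λ(1+2/3z)y_n ⇒ h·k2=z(1+2/3z)y_n
  y_{n+1}/y_n = 1 − 4/13z + 17/13z(1+2/3z) = 1 + z + 34/39z²
  ⇒ R(z) = 1 + z + 34/39z².

Need |R(x)|<1, x<0.
x=-1.77: |R|=1.9612
R=1: x+34/39x²=0 ⇒ x=−39/34=-1.1471; min R=1−1/(4·34/39)=0.7132>−1
Confirm numerically:
  x=-0.653: |R|=0.71874 <1
  x=-0.623: |R|=0.71537 <1
  x=-0.539: |R|=0.71427 <1
  x=-1.473: |R|=1.41856 >1
  x=-1.303: |R|=1.17714 >1
  x=-1.215: |R|=1.07197 >1
Interval (-1.1471, 0).

(-1.1471, 0).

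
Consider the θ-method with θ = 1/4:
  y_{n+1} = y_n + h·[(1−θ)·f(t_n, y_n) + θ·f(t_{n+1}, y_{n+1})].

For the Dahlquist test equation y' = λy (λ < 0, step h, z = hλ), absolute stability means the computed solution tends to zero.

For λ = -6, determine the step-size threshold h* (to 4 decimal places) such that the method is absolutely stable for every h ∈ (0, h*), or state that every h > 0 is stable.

(-4.0000,0); λ=-6 ⇒ h* = (4)/6 = 0.6667.

On y'=λy, z=hλ:
  y_{n+1} = y_n + z·[3/4·y_n + 1/4·y_{n+1}] ⇒ (1 − 1/4z)y_{n+1} = (1 + 3/4z)y_n
  ⇒ R(z) = (1 + 3/4z)/(1 − 1/4z).

Need |R(x)|<1, x<0.
x=-1.54: |R|=0.1119
R=−1: 1+3/4x = −1+1/4x ⇒ -1/2x=2 ⇒ x=2/(-1/2)=-4.0000
Confirm numerically:
  x=-3.327: |R|=0.81630 <1
  x=-3.139: |R|=0.75879 <1
  x=-2.200: |R|=0.41935 <1
  x=-1.937: |R|=0.30504 <1
  x=-4.442: |R|=1.10471 >1
  x=-4.357: |R|=1.08544 >1
  x=-4.349: |R|=1.08360 >1
Stable set (-4.0000, 0).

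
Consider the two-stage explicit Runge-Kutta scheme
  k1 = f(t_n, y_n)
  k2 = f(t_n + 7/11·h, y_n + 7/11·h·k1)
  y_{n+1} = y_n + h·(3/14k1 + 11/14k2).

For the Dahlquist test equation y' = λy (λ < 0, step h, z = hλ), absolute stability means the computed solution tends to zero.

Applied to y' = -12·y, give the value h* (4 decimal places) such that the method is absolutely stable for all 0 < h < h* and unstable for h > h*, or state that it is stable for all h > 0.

(-2.0000,0); λ=-12 ⇒ h* = (2)/12 = 0.1667.

With y'=λy (z=hλ):
  k1=λy_n ⇒ h·k1=z·y_n;  k2=λ(1+7/11z)y_n ⇒ h·k2=z(1+7/11z)y_n
  y_{n+1}/y_n = 1 + 3/14z + 11/14z(1+7/11z) = 1 + z + 1/2z²
  ⇒ R(z) = 1 + z + 1/2z².

Find x<0 with |R(x)|<1.
x=-1.74: |R|=0.7738
R=1: x+1/2x²=0 ⇒ x=−2=-2.0000; min R=1−1/(4·1/2)=0.5000>−1
Confirm numerically:
  x=-1.744: |R|=0.77677 <1
  x=-1.567: |R|=0.66074 <1
  x=-1.477: |R|=0.61376 <1
  x=-2.490: |R|=1.61005 >1
  x=-2.459: |R|=1.56434 >1
Interval (-2.0000, 0).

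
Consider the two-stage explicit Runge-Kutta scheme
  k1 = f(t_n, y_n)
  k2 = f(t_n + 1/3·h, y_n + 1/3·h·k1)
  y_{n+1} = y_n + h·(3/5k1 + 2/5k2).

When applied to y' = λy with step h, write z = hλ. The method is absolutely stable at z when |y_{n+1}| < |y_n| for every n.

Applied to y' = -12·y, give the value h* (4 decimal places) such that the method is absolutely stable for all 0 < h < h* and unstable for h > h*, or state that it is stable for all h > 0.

On y'=λy, z=hλ:
  k1=λy_n ⇒ h·k1=z·y_n;  k2=λ(1+1/3z)y_n ⇒ h·k2=z(1+1/3z)y_n
  y_{n+1}/y_n = 1 + 3/5z + 2/5z(1+1/3z) = 1 + z + 2/15z²
  Hence R(z) = 1 + z + 2/15z².

Solve |R(x)|<1 on ℝ⁻.
x=-0.55: |R|=0.4903
R=1: x+2/15x²=0 ⇒ x=−15/2=-7.5000; min R=1−1/(4·2/15)=-0.8750>−1
Confirm numerically:
  x=-7.465: |R|=0.96516 <1
  x=-3.695: |R|=0.87460 <1
  x=-3.470: |R|=0.86455 <1
  x=-8.045: |R|=1.58460 >1
  x=-8.010: |R|=1.54468 >1
  x=-7.910: |R|=1.43241 >1
Interval (-7.5000, 0).

(-7.5000,0); λ=-12 ⇒ h* = (15/2)/12 = 0.6250.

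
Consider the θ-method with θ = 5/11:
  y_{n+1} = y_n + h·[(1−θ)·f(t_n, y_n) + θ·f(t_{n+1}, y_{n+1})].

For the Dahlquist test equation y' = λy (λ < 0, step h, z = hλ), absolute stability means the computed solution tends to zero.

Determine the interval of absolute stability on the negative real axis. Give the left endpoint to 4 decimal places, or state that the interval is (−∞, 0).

On y'=λy, z=hλ:
  y_{n+1} = y_n + z·[6/11·y_n + 5/11·y_{n+1}] ⇒ (1 − 5/11z)y_{n+1} = (1 + 6/11z)y_n
  ⇒ R(z) = (1 + 6/11z)/(1 − 5/11z).

Find x<0 with |R(x)|<1.
x=-1.01: |R|=0.3078
R=−1: 1+6/11x = −1+5/11x ⇒ -1/11x=2 ⇒ x=2/(-1/11)=-22.0000
Confirm numerically:
  x=-16.256: |R|=0.93775 <1
  x=-15.833: |R|=0.93160 <1
  x=-12.840: |R|=0.87819 <1
  x=-10.531: |R|=0.81983 <1
  x=-22.393: |R|=1.00320 >1
  x=-22.259: |R|=1.00212 >1
Interval (-22.0000, 0).

z∈(-22.0000,0).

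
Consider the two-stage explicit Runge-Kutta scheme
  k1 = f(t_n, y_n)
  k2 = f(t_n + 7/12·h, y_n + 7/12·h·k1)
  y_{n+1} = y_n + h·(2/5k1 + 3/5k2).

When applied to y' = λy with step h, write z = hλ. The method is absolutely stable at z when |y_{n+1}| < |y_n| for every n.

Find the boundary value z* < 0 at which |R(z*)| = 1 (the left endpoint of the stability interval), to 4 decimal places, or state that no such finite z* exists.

z* = -2.8571.

Set f=λy, z=hλ:
  k1=λy_n ⇒ h·k1=z·y_n;  k2=λ(1+7/12z)y_n ⇒ h·k2=z(1+7/12z)y_n
  y_{n+1}/y_n = 1 + 2/5z + 3/5z(1+7/12z) = 1 + z + 7/20z²
  R(z) = 1 + z + 7/20z².

Boundary: |R(x)|=1, x<0.
x=-0.36: |R|=0.6854
R=1: x+7/20x²=0 ⇒ x=−20/7=-2.8571; min R=1−1/(4·7/20)=0.2857>−1
Confirm numerically:
  x=-1.706: |R|=0.31265 <1
  x=-1.697: |R|=0.31093 <1
  x=-1.495: |R|=0.28726 <1
  x=-3.326: |R|=1.54580 >1
  x=-3.206: |R|=1.39145 >1
  x=-3.064: |R|=1.22183 >1
Stable set (-2.8571, 0).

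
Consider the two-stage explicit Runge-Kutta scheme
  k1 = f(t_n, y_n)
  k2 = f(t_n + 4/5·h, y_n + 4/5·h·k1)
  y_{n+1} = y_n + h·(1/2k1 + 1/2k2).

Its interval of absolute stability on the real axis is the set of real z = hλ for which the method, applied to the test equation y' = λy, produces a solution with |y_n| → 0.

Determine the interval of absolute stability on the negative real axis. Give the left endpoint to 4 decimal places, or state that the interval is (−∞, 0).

Set f=λy, z=hλ:
  k1=λy_n ⇒ h·k1=z·y_n;  k2=λ(1+4/5z)y_n ⇒ h·k2=z(1+4/5z)y_n
  y_{n+1}/y_n = 1 + 1/2z + 1/2z(1+4/5z) = 1 + z + 2/5z²
  R(z) = 1 + z + 2/5z².

Boundary: |R(x)|=1, x<0.
x=-0.85: |R|=0.4390
R=1: x+2/5x²=0 ⇒ x=−5/2=-2.5000; min R=1−1/(4·2/5)=0.3750>−1
Confirm numerically:
  x=-2.235: |R|=0.76309 <1
  x=-1.512: |R|=0.40246 <1
  x=-1.501: |R|=0.40020 <1
  x=-2.746: |R|=1.27021 >1
  x=-2.699: |R|=1.21484 >1
  x=-2.622: |R|=1.12795 >1
Interval (-2.5000, 0).

(-2.5000, 0).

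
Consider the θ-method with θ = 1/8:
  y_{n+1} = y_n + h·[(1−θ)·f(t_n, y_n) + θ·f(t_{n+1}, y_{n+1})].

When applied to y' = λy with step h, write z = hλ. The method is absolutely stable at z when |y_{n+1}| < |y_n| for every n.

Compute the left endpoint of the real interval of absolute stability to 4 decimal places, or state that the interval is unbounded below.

z* = -2.6667.

Test eqn y'=λy, z=hλ:
  y_{n+1} = y_n + z·[7/8·y_n + 1/8·y_{n+1}] ⇒ (1 − 1/8z)y_{n+1} = (1 + 7/8z)y_n
  Hence R(z) = (1 + 7/8z)/(1 − 1/8z).

Solve |R(x)|<1 on ℝ⁻.
x=-1.49: |R|=0.2561
R=−1: 1+7/8x = −1+1/8x ⇒ -3/4x=2 ⇒ x=2/(-3/4)=-2.6667
Confirm numerically:
  x=-2.252: |R|=0.75732 <1
  x=-1.747: |R|=0.43388 <1
  x=-1.107: |R|=0.02756 <1
  x=-2.968: |R|=1.16484 >1
  x=-2.863: |R|=1.10844 >1
  x=-2.862: |R|=1.10790 >1
Stable set (-2.6667, 0).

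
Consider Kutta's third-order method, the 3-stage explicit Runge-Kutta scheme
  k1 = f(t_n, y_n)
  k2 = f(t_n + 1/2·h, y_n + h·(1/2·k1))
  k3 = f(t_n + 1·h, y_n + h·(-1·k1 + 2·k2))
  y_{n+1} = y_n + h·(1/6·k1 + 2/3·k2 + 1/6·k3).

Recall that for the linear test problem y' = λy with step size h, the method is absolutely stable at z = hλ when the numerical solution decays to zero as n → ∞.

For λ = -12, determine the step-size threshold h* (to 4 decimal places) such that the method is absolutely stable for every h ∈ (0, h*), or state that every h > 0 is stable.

(-2.5127,0); λ=-12 ⇒ h* = 0.2094.

Set f=λy, z=hλ:
  order 3, 3-stage ⇒ R(z)=1+z+z^2/2+z^3/6
  (e.g. R(-1.01)=0.32833, |R|=0.32833)

Solve |R(x)|<1 on ℝ⁻.
x=-1.01: |R|=0.3283
|R(-2.78)|=1.4966 |R(-2.01)|=0.3434 |R(-1.83)|=0.1770
Bisect:
  x_lo=-3.1302 |R|=2.3427  x_hi=-0.0655 |R|=0.9366
  mid=-1.59782 |R|=0.00119 →hi
  mid=-2.36399 |R|=0.77161 →hi
  mid=-2.74708 |R|=1.42897 →lo
  mid=-2.55554 |R|=1.07175 →lo
  mid=-2.45976 |R|=0.91499 →hi
  mid=-2.50765 |R|=0.99164 →hi
  mid=-2.53159 |R|=1.03126 →lo
  mid=-2.51962 |R|=1.01134 →lo
  ...
  [-2.51289,-2.51270] ⇒ x*=-2.5127
So |R|<1 on (-2.5127, 0).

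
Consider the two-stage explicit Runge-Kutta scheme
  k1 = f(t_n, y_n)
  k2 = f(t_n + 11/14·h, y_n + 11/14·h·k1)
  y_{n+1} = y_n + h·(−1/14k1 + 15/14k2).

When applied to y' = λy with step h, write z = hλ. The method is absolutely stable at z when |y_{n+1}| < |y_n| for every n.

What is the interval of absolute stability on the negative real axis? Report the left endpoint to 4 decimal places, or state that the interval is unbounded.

z∈(-1.1879,0).

Set f=λy, z=hλ:
  k1=λy_n ⇒ h·k1=z·y_n;  k2=λ(1+11/14z)y_n ⇒ h·k2=z(1+11/14z)y_n
  y_{n+1}/y_n = 1 − 1/14z + 15/14z(1+11/14z) = 1 + z + 165/196z²
  R(z) = 1 + z + 165/196z².

Need |R(x)|<1, x<0.
x=-1.59: |R|=1.5382
R=1: x+165/196x²=0 ⇒ x=−196/165=-1.1879; min R=1−1/(4·165/196)=0.7030>−1
Confirm numerically:
  x=-1.004: |R|=0.84458 <1
  x=-0.754: |R|=0.72460 <1
  x=-0.538: |R|=0.70566 <1
  x=-1.656: |R|=1.65260 >1
  x=-1.574: |R|=1.51163 >1
Interval (-1.1879, 0).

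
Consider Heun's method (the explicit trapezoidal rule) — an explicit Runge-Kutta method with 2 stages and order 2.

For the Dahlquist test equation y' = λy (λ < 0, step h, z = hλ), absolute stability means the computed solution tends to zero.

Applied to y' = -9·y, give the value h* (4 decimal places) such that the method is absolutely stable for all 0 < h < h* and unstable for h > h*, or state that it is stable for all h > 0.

Set f=λy, z=hλ:
  order 2, 2-stage ⇒ R(z)=1+z+z^2/2
  (e.g. R(-0.99)=0.50005, |R|=0.50005)

Solve |R(x)|<1 on ℝ⁻.
x=-0.99: |R|=0.5000
|R(-1.44)|=0.5968 |R(-1.22)|=0.5242 |R(-0.63)|=0.5684
Bisect:
  x_lo=-2.4029 |R|=1.4841  x_hi=-0.0748 |R|=0.9280
  mid=-1.23886 |R|=0.52853 →hi
  mid=-1.82088 |R|=0.83692 →hi
  mid=-2.11189 |R|=1.11815 →lo
  mid=-1.96638 |R|=0.96695 →hi
  mid=-2.03913 |R|=1.03990 →lo
  mid=-2.00276 |R|=1.00276 →lo
  mid=-1.98457 |R|=0.98469 →hi
  ...
  [-2.00006,-1.99992] ⇒ x*=-2.0000
Stable set (-2.0000, 0).

(-2.0000,0); λ=-9 ⇒ h* = 0.2222.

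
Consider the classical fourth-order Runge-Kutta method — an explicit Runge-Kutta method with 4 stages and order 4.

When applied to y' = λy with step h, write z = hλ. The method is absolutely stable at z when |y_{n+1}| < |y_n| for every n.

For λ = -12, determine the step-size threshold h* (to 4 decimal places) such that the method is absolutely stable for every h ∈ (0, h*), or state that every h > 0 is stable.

(-2.7853,0); λ=-12 ⇒ h* = 0.2321.

With y'=λy (z=hλ):
  order 4, 4-stage ⇒ R(z)=1+z+z^2/2+z^3/6+z^4/24
  (e.g. R(-0.86)=0.42658, |R|=0.42658)

Find x<0 with |R(x)|<1.
x=-0.86: |R|=0.4266
|R(-3.01)|=1.3951 |R(-1.49)|=0.2741 |R(-1.12)|=0.3386
Bisect:
  x_lo=-3.3883 |R|=2.3605  x_hi=-0.1918 |R|=0.8255
  mid=-1.79003 |R|=0.28393 →hi
  mid=-2.58916 |R|=0.74238 →hi
  mid=-2.98872 |R|=1.35260 →lo
  mid=-2.78894 |R|=1.00551 →lo
  mid=-2.68905 |R|=0.86433 →hi
  mid=-2.73899 |R|=0.93241 →hi
  mid=-2.76397 |R|=0.96832 →hi
  mid=-2.77645 |R|=0.98675 →hi
  mid=-2.78270 |R|=0.99609 →hi
  mid=-2.78582 |R|=1.00079 →lo
  ...
  [-2.78543,-2.78523] ⇒ x*=-2.7853
So |R|<1 on (-2.7853, 0).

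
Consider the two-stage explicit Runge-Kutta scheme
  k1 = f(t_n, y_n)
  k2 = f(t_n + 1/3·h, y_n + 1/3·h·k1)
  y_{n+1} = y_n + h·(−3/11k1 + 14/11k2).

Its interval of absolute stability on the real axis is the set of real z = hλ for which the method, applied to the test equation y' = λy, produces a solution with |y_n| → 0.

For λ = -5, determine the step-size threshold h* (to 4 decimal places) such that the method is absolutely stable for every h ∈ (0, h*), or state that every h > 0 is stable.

On y'=λy, z=hλ:
  k1=λy_n ⇒ h·k1=z·y_n;  k2=λ(1+1/3z)y_n ⇒ h·k2=z(1+1/3z)y_n
  y_{n+1}/y_n = 1 − 3/11z + 14/11z(1+1/3z) = 1 + z + 14/33z²
  ⇒ R(z) = 1 + z + 14/33z².

Need |R(x)|<1, x<0.
x=-0.57: |R|=0.5678
R=1: x+14/33x²=0 ⇒ x=−33/14=-2.3571; min R=1−1/(4·14/33)=0.4107>−1
Confirm numerically:
  x=-1.818: |R|=0.58417 <1
  x=-1.672: |R|=0.51401 <1
  x=-1.363: |R|=0.42514 <1
  x=-2.830: |R|=1.56772 >1
  x=-2.659: |R|=1.34051 >1
Stable set (-2.3571, 0).

(-2.3571,0); λ=-5 ⇒ h* = (33/14)/5 = 0.4714.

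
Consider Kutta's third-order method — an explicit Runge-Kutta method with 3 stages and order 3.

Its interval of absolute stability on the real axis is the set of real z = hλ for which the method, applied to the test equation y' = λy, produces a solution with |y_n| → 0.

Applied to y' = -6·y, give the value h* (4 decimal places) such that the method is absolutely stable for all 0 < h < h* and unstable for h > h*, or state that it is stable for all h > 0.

(-2.5127,0); λ=-6 ⇒ h* = 0.4188.

Test eqn y'=λy, z=hλ:
  order 3, 3-stage ⇒ R(z)=1+z+z^2/2+z^3/6
  (e.g. R(-1.3)=0.17883, |R|=0.17883)

Find x<0 with |R(x)|<1.
x=-1.3: |R|=0.1788
|R(-0.87)|=0.3987 |R(-0.76)|=0.4556 |R(-0.55)|=0.5735
Bisect:
  x_lo=-3.0921 |R|=2.2388  x_hi=-0.1400 |R|=0.8694
  mid=-1.61602 |R|=0.01364 →hi
  mid=-2.35405 |R|=0.75745 →hi
  mid=-2.72306 |R|=1.38081 →lo
  mid=-2.53856 |R|=1.04294 →lo
  mid=-2.44630 |R|=0.89404 →hi
  mid=-2.49243 |R|=0.96691 →hi
  mid=-2.51549 |R|=1.00452 →lo
  ...
  [-2.51279,-2.51261] ⇒ x*=-2.5127
Interval (-2.5127, 0).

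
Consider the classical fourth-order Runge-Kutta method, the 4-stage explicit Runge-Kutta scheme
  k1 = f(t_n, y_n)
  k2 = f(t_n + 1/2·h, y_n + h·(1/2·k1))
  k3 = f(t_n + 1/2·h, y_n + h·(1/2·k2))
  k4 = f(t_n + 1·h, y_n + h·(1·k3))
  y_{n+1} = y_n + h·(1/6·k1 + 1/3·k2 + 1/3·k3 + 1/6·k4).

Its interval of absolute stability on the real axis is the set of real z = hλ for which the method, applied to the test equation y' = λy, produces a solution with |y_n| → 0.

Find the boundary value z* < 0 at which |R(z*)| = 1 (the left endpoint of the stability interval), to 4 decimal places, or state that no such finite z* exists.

Set f=λy, z=hλ:
  order 4, 4-stage ⇒ R(z)=1+z+z^2/2+z^3/6+z^4/24
  (e.g. R(-0.32)=0.72618, |R|=0.72618)

Find x<0 with |R(x)|<1.
x=-0.32: |R|=0.7262
|R(-3.13)|=1.6569 |R(-3.06)|=1.4996 |R(-3.03)|=1.4361
Bisect:
  x_lo=-3.2647 |R|=1.9983  x_hi=-0.1428 |R|=0.8669
  mid=-1.70375 |R|=0.27445 →hi
  mid=-2.48421 |R|=0.63318 →hi
  mid=-2.87443 |R|=1.14293 →lo
  mid=-2.67932 |R|=0.85163 →hi
  mid=-2.77688 |R|=0.98739 →hi
  mid=-2.82566 |R|=1.06258 →lo
  mid=-2.80127 |R|=1.02435 →lo
  mid=-2.78907 |R|=1.00571 →lo
  ...
  [-2.78545,-2.78526] ⇒ x*=-2.7853
Interval (-2.7853, 0).

z* = -2.7853.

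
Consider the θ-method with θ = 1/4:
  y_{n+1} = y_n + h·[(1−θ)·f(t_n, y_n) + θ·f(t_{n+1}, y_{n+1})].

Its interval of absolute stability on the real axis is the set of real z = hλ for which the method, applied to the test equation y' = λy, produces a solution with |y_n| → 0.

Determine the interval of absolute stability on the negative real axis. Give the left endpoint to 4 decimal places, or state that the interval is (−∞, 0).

Test eqn y'=λy, z=hλ:
  y_{n+1} = y_n + z·[3/4·y_n + 1/4·y_{n+1}] ⇒ (1 − 1/4z)y_{n+1} = (1 + 3/4z)y_n
  R(z) = (1 + 3/4z)/(1 − 1/4z).

Need |R(x)|<1, x<0.
x=-1.29: |R|=0.0246
R=−1: 1+3/4x = −1+1/4x ⇒ -1/2x=2 ⇒ x=2/(-1/2)=-4.0000
Confirm numerically:
  x=-3.687: |R|=0.91856 <1
  x=-2.715: |R|=0.61727 <1
  x=-1.986: |R|=0.32710 <1
  x=-1.695: |R|=0.19052 <1
  x=-4.311: |R|=1.07484 >1
  x=-4.270: |R|=1.06530 >1
Stable set (-4.0000, 0).

(-4.0000, 0).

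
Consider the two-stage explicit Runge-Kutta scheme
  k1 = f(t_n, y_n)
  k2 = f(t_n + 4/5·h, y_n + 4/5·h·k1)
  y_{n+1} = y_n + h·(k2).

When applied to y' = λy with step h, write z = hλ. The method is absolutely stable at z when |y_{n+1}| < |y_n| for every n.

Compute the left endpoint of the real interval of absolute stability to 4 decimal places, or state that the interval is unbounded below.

Test eqn y'=λy, z=hλ:
  k1=λy_n ⇒ h·k1=z·y_n;  k2=λ(1+4/5z)y_n ⇒ h·k2=z(1+4/5z)y_n
  y_{n+1}/y_n = 1 + z(1+4/5z) = 1 + z + 4/5z²
  Hence R(z) = 1 + z + 4/5z².

Find x<0 with |R(x)|<1.
x=-1.52: |R|=1.3283
R=1: x+4/5x²=0 ⇒ x=−5/4=-1.2500; min R=1−1/(4·4/5)=0.6875>−1
Confirm numerically:
  x=-1.076: |R|=0.85022 <1
  x=-1.018: |R|=0.81106 <1
  x=-0.881: |R|=0.73993 <1
  x=-1.577: |R|=1.41254 >1
  x=-1.405: |R|=1.17422 >1
  x=-1.305: |R|=1.05742 >1
So |R|<1 on (-1.2500, 0).

z* = -1.2500.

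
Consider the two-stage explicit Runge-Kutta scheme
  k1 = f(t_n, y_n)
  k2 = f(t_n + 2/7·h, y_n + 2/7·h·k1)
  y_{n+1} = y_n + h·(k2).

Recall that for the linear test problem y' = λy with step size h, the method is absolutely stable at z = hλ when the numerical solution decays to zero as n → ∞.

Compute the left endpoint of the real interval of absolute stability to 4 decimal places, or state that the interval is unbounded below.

left endpoint -3.5000.

On y'=λy, z=hλ:
  k1=λy_n ⇒ h·k1=z·y_n;  k2=λ(1+2/7z)y_n ⇒ h·k2=z(1+2/7z)y_n
  y_{n+1}/y_n = 1 + z(1+2/7z) = 1 + z + 2/7z²
  R(z) = 1 + z + 2/7z².

Boundary: |R(x)|=1, x<0.
x=-1.39: |R|=0.1620
R=1: x+2/7x²=0 ⇒ x=−7/2=-3.5000; min R=1−1/(4·2/7)=0.1250>−1
Confirm numerically:
  x=-2.874: |R|=0.48596 <1
  x=-2.533: |R|=0.30017 <1
  x=-1.907: |R|=0.13204 <1
  x=-1.874: |R|=0.12939 <1
  x=-3.788: |R|=1.31170 >1
  x=-3.560: |R|=1.06103 >1
Interval (-3.5000, 0).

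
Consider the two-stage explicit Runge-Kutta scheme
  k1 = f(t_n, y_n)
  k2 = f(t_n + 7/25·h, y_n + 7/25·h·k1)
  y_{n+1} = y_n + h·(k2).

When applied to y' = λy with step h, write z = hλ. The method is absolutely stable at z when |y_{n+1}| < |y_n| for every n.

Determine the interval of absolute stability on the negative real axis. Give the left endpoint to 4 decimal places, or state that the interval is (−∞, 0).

z∈(-3.5714,0).

On y'=λy, z=hλ:
  k1=λy_n ⇒ h·k1=z·y_n;  k2=λ(1+7/25z)y_n ⇒ h·k2=z(1+7/25z)y_n
  y_{n+1}/y_n = 1 + z(1+7/25z) = 1 + z + 7/25z²
  ⇒ R(z) = 1 + z + 7/25z².

Solve |R(x)|<1 on ℝ⁻.
x=-1.24: |R|=0.1905
R=1: x+7/25x²=0 ⇒ x=−25/7=-3.5714; min R=1−1/(4·7/25)=0.1071>−1
Confirm numerically:
  x=-2.874: |R|=0.43877 <1
  x=-2.427: |R|=0.22229 <1
  x=-1.791: |R|=0.10715 <1
  x=-3.984: |R|=1.46023 >1
  x=-3.602: |R|=1.03083 >1
So |R|<1 on (-3.5714, 0).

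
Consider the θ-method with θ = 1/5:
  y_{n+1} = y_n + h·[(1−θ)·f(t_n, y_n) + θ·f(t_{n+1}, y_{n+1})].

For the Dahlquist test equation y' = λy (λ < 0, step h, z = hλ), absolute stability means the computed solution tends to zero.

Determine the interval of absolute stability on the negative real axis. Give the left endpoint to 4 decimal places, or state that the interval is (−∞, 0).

Set f=λy, z=hλ:
  y_{n+1} = y_n + z·[4/5·y_n + 1/5·y_{n+1}] ⇒ (1 − 1/5z)y_{n+1} = (1 + 4/5z)y_n
  so R(z) = (1 + 4/5z)/(1 − 1/5z).

Find x<0 with |R(x)|<1.
x=-1.07: |R|=0.1186
R=−1: 1+4/5x = −1+1/5x ⇒ -3/5x=2 ⇒ x=2/(-3/5)=-3.3333
Confirm numerically:
  x=-2.271: |R|=0.56168 <1
  x=-2.109: |R|=0.48333 <1
  x=-1.728: |R|=0.28419 <1
  x=-1.531: |R|=0.17210 <1
  x=-3.866: |R|=1.18024 >1
  x=-3.685: |R|=1.12147 >1
Interval (-3.3333, 0).

z∈(-3.3333,0).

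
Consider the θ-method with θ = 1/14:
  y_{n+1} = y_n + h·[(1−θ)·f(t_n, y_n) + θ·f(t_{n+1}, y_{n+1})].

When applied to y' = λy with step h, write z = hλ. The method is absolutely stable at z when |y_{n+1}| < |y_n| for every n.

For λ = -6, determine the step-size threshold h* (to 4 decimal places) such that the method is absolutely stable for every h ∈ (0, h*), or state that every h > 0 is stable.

(-2.3333,0); λ=-6 ⇒ h* = (7/3)/6 = 0.3889.

With y'=λy (z=hλ):
  y_{n+1} = y_n + z·[13/14·y_n + 1/14·y_{n+1}] ⇒ (1 − 1/14z)y_{n+1} = (1 + 13/14z)y_n
  Hence R(z) = (1 + 13/14z)/(1 − 1/14z).

Solve |R(x)|<1 on ℝ⁻.
x=-1.02: |R|=0.0493
R=−1: 1+13/14x = −1+1/14x ⇒ -6/7x=2 ⇒ x=2/(-6/7)=-2.3333
Confirm numerically:
  x=-1.880: |R|=0.65743 <1
  x=-1.810: |R|=0.60278 <1
  x=-0.947: |R|=0.11300 <1
  x=-2.854: |R|=1.37071 >1
  x=-2.585: |R|=1.18209 >1
  x=-2.420: |R|=1.06334 >1
So |R|<1 on (-2.3333, 0).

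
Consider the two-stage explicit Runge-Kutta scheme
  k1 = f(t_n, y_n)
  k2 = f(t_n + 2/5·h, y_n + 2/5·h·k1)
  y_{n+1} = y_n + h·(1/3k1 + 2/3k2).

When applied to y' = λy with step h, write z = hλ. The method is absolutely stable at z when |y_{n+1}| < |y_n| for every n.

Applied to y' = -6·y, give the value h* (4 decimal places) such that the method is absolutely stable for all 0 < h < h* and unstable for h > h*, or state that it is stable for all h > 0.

Test eqn y'=λy, z=hλ:
  k1=λy_n ⇒ h·k1=z·y_n;  k2=λ(1+2/5z)y_n ⇒ h·k2=z(1+2/5z)y_n
  y_{n+1}/y_n = 1 + 1/3z + 2/3z(1+2/5z) = 1 + z + 4/15z²
  R(z) = 1 + z + 4/15z².

Boundary: |R(x)|=1, x<0.
x=-0.65: |R|=0.4627
R=1: x+4/15x²=0 ⇒ x=−15/4=-3.7500; min R=1−1/(4·4/15)=0.0625>−1
Confirm numerically:
  x=-3.005: |R|=0.40301 <1
  x=-2.530: |R|=0.17691 <1
  x=-2.488: |R|=0.16271 <1
  x=-1.858: |R|=0.06258 <1
  x=-4.156: |R|=1.44996 >1
  x=-3.996: |R|=1.26214 >1
Interval (-3.7500, 0).

(-3.7500,0); λ=-6 ⇒ h* = (15/4)/6 = 0.6250.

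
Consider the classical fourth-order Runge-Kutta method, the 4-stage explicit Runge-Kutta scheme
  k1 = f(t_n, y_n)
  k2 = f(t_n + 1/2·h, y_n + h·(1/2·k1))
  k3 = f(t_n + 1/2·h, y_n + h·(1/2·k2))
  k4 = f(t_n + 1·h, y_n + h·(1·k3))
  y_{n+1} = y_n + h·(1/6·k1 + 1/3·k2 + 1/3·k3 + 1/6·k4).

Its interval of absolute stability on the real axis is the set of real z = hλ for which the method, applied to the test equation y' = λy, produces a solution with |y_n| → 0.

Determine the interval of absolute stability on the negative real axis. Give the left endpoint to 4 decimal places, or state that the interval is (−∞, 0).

z∈(-2.7853,0).

With y'=λy (z=hλ):
  order 4, 4-stage ⇒ R(z)=1+z+z^2/2+z^3/6+z^4/24
  (e.g. R(-1.03)=0.36523, |R|=0.36523)

Solve |R(x)|<1 on ℝ⁻.
x=-1.03: |R|=0.3652
|R(-2.31)|=0.4901 |R(-2.24)|=0.4446 |R(-1.03)|=0.3652
Bisect:
  x_lo=-3.6770 |R|=3.4140  x_hi=-0.0786 |R|=0.9244
  mid=-1.87777 |R|=0.29976 →hi
  mid=-2.77737 |R|=0.98812 →hi
  mid=-3.22717 |R|=1.89788 →lo
  mid=-3.00227 |R|=1.37955 →lo
  mid=-2.88982 |R|=1.16938 →lo
  mid=-2.83360 |R|=1.07530 →lo
  mid=-2.80549 |R|=1.03087 →lo
  mid=-2.79143 |R|=1.00929 →lo
  mid=-2.78440 |R|=0.99865 →hi
  mid=-2.78791 |R|=1.00396 →lo
  ...
  [-2.78550,-2.78528] ⇒ x*=-2.7853
Interval (-2.7853, 0).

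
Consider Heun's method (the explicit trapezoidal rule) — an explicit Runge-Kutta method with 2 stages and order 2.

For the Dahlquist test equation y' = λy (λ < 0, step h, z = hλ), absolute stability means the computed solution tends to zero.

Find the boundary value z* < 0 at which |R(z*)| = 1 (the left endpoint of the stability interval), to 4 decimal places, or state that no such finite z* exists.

Set f=λy, z=hλ:
  order 2, 2-stage ⇒ R(z)=1+z+z^2/2
  (e.g. R(-1.27)=0.53645, |R|=0.53645)

Find x<0 with |R(x)|<1.
x=-1.27: |R|=0.5364
|R(-2.04)|=1.0408 |R(-1.98)|=0.9802 |R(-1)|=0.5000
Bisect:
  x_lo=-2.6735 |R|=1.9003  x_hi=-0.2640 |R|=0.7708
  mid=-1.46876 |R|=0.60987 →hi
  mid=-2.07113 |R|=1.07366 →lo
  mid=-1.76995 |R|=0.79641 →hi
  mid=-1.92054 |R|=0.92370 →hi
  mid=-1.99584 |R|=0.99584 →hi
  mid=-2.03348 |R|=1.03404 →lo
  mid=-2.01466 |R|=1.01477 →lo
  mid=-2.00525 |R|=1.00526 →lo
  mid=-2.00054 |R|=1.00054 →lo
  mid=-1.99819 |R|=0.99819 →hi
  ...
  [-2.00010,-1.99995] ⇒ x*=-2.0000
Stable set (-2.0000, 0).

left endpoint -2.0000.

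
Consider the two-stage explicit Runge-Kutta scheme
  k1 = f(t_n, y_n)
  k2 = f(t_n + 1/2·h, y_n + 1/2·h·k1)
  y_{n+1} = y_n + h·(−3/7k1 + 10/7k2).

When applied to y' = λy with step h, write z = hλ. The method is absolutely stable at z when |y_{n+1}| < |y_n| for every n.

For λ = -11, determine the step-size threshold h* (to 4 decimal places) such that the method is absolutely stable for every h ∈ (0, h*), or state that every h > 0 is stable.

(-1.4000,0); λ=-11 ⇒ h* = (7/5)/11 = 0.1273.

Test eqn y'=λy, z=hλ:
  k1=λy_n ⇒ h·k1=z·y_n;  k2=λ(1+1/2z)y_n ⇒ h·k2=z(1+1/2z)y_n
  y_{n+1}/y_n = 1 − 3/7z + 10/7z(1+1/2z) = 1 + z + 5/7z²
  so R(z) = 1 + z + 5/7z².

Need |R(x)|<1, x<0.
x=-0.82: |R|=0.6603
R=1: x+5/7x²=0 ⇒ x=−7/5=-1.4000; min R=1−1/(4·5/7)=0.6500>−1
Confirm numerically:
  x=-1.290: |R|=0.89864 <1
  x=-0.933: |R|=0.68878 <1
  x=-0.727: |R|=0.65052 <1
  x=-0.647: |R|=0.65201 <1
  x=-1.936: |R|=1.74121 >1
  x=-1.802: |R|=1.51743 >1
  x=-1.650: |R|=1.29464 >1
Stable set (-1.4000, 0).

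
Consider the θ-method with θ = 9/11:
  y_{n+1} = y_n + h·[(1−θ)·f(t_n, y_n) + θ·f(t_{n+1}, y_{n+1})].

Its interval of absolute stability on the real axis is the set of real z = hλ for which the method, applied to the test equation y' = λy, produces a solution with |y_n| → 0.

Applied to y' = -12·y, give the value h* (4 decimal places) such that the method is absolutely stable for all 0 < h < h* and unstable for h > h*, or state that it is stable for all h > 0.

unbounded; (−∞, 0). Any h>0 works for λ=-12.

With y'=λy (z=hλ):
  y_{n+1} = y_n + z·[2/11·y_n + 9/11·y_{n+1}] ⇒ (1 − 9/11z)y_{n+1} = (1 + 2/11z)y_n
  Hence R(z) = (1 + 2/11z)/(1 − 9/11z).

Solve |R(x)|<1 on ℝ⁻.
x=-1.63: |R|=0.3015
x=-2: |R|=0.2414
x=-10: |R|=0.0891
x=-100: |R|=0.2075
θ=9/11≥1/2 ⇒ |1+2/11x|<|1−9/11x| ∀x<0 ⇒ stable on all of ℝ⁻.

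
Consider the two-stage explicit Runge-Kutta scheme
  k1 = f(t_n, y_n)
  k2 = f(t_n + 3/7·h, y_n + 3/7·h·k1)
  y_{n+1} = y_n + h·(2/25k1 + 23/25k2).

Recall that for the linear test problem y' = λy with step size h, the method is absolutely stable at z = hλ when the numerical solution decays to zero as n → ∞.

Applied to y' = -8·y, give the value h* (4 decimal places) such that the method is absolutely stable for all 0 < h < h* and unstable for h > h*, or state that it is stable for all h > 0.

(-2.5362,0); λ=-8 ⇒ h* = (175/69)/8 = 0.3170.

On y'=λy, z=hλ:
  k1=λy_n ⇒ h·k1=z·y_n;  k2=λ(1+3/7z)y_n ⇒ h·k2=z(1+3/7z)y_n
  y_{n+1}/y_n = 1 + 2/25z + 23/25z(1+3/7z) = 1 + z + 69/175z²
  ⇒ R(z) = 1 + z + 69/175z².

Boundary: |R(x)|=1, x<0.
x=-1.74: |R|=0.4537
R=1: x+69/175x²=0 ⇒ x=−175/69=-2.5362; min R=1−1/(4·69/175)=0.3659>−1
Confirm numerically:
  x=-2.117: |R|=0.65007 <1
  x=-1.920: |R|=0.53349 <1
  x=-1.452: |R|=0.37927 <1
  x=-1.107: |R|=0.37618 <1
  x=-3.129: |R|=1.73131 >1
  x=-2.771: |R|=1.25650 >1
So |R|<1 on (-2.5362, 0).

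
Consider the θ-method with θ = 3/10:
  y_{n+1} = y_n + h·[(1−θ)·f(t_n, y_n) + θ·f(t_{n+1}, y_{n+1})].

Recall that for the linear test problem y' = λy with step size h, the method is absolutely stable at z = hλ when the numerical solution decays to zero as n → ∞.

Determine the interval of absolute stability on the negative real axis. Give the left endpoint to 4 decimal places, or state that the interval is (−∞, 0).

z∈(-5.0000,0).

With y'=λy (z=hλ):
  y_{n+1} = y_n + z·[7/10·y_n + 3/10·y_{n+1}] ⇒ (1 − 3/10z)y_{n+1} = (1 + 7/10z)y_n
  ⇒ R(z) = (1 + 7/10z)/(1 − 3/10z).

Boundary: |R(x)|=1, x<0.
x=-1.27: |R|=0.0804
R=−1: 1+7/10x = −1+3/10x ⇒ -2/5x=2 ⇒ x=2/(-2/5)=-5.0000
Confirm numerically:
  x=-3.414: |R|=0.68659 <1
  x=-3.187: |R|=0.62926 <1
  x=-2.004: |R|=0.25156 <1
  x=-5.324: |R|=1.04990 >1
  x=-5.185: |R|=1.02896 >1
Interval (-5.0000, 0).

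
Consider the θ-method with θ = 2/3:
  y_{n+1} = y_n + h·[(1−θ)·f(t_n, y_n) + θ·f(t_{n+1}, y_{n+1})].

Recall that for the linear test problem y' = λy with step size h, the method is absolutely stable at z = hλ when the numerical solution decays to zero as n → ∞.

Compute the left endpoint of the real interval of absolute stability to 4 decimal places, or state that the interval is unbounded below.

Test eqn y'=λy, z=hλ:
  y_{n+1} = y_n + z·[1/3·y_n + 2/3·y_{n+1}] ⇒ (1 − 2/3z)y_{n+1} = (1 + 1/3z)y_n
  so R(z) = (1 + 1/3z)/(1 − 2/3z).

Solve |R(x)|<1 on ℝ⁻.
x=-1.43: |R|=0.2679
x=-2: |R|=0.1429
x=-10: |R|=0.3043
x=-100: |R|=0.4778
θ=2/3≥1/2 ⇒ |1+1/3x|<|1−2/3x| ∀x<0 ⇒ unbounded interval.

interval (−∞, 0).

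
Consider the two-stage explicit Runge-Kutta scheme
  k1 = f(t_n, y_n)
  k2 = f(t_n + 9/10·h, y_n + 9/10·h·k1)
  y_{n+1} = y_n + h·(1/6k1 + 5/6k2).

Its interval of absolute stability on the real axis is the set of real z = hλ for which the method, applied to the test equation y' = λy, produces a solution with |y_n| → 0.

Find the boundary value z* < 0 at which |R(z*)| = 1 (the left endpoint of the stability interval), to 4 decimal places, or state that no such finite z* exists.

z* = -1.3333.

Set f=λy, z=hλ:
  k1=λy_n ⇒ h·k1=z·y_n;  k2=λ(1+9/10z)y_n ⇒ h·k2=z(1+9/10z)y_n
  y_{n+1}/y_n = 1 + 1/6z + 5/6z(1+9/10z) = 1 + z + 3/4z²
  so R(z) = 1 + z + 3/4z².

Need |R(x)|<1, x<0.
x=-1.36: |R|=1.0272
R=1: x+3/4x²=0 ⇒ x=−4/3=-1.3333; min R=1−1/(4·3/4)=0.6667>−1
Confirm numerically:
  x=-1.018: |R|=0.75924 <1
  x=-0.719: |R|=0.66872 <1
  x=-0.556: |R|=0.67585 <1
  x=-0.542: |R|=0.67832 <1
  x=-1.849: |R|=1.71510 >1
  x=-1.623: |R|=1.35260 >1
  x=-1.397: |R|=1.06671 >1
Interval (-1.3333, 0).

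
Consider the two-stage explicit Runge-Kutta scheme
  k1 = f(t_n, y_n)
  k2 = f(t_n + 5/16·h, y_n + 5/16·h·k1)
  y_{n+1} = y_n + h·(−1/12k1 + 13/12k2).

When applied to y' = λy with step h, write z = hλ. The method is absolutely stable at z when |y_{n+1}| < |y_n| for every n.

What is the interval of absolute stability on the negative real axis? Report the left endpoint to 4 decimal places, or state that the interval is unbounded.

(-2.9538, 0).

On y'=λy, z=hλ:
  k1=λy_n ⇒ h·k1=z·y_n;  k2=λ(1+5/16z)y_n ⇒ h·k2=z(1+5/16z)y_n
  y_{n+1}/y_n = 1 − 1/12z + 13/12z(1+5/16z) = 1 + z + 65/192z²
  Hence R(z) = 1 + z + 65/192z².

Need |R(x)|<1, x<0.
x=-0.38: |R|=0.6689
R=1: x+65/192x²=0 ⇒ x=−192/65=-2.9538; min R=1−1/(4·65/192)=0.2615>−1
Confirm numerically:
  x=-2.671: |R|=0.74424 <1
  x=-2.244: |R|=0.46074 <1
  x=-1.403: |R|=0.26339 <1
  x=-3.364: |R|=1.46711 >1
  x=-3.301: |R|=1.38795 >1
  x=-3.189: |R|=1.25387 >1
Interval (-2.9538, 0).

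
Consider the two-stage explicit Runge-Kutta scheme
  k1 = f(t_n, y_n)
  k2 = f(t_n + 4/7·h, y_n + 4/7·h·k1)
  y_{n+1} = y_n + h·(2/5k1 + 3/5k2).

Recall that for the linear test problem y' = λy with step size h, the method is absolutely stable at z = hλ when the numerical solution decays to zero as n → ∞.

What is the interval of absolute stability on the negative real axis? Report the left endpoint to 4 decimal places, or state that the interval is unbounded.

Test eqn y'=λy, z=hλ:
  k1=λy_n ⇒ h·k1=z·y_n;  k2=λ(1+4/7z)y_n ⇒ h·k2=z(1+4/7z)y_n
  y_{n+1}/y_n = 1 + 2/5z + 3/5z(1+4/7z) = 1 + z + 12/35z²
  R(z) = 1 + z + 12/35z².

Find x<0 with |R(x)|<1.
x=-0.39: |R|=0.6621
R=1: x+12/35x²=0 ⇒ x=−35/12=-2.9167; min R=1−1/(4·12/35)=0.2708>−1
Confirm numerically:
  x=-2.678: |R|=0.78086 <1
  x=-2.293: |R|=0.50969 <1
  x=-2.171: |R|=0.44497 <1
  x=-2.017: |R|=0.37784 <1
  x=-3.146: |R|=1.24737 >1
  x=-3.129: |R|=1.22779 >1
So |R|<1 on (-2.9167, 0).

(-2.9167, 0).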